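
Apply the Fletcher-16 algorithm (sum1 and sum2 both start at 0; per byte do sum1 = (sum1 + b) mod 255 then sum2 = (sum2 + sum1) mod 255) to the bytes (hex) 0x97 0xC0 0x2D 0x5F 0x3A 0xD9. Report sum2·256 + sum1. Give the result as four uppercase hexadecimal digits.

Running sums (mod 255):
  after byte 0 (0x97): sum1=151, sum2=151
  after byte 1 (0xC0): sum1=88, sum2=239
  after byte 2 (0x2D): sum1=133, sum2=117
  after byte 3 (0x5F): sum1=228, sum2=90
  after byte 4 (0x3A): sum1=31, sum2=121
  after byte 5 (0xD9): sum1=248, sum2=114
Checksum = sum2·256 + sum1 = 114·256 + 248 = 29432 = 0x72F8.

72F8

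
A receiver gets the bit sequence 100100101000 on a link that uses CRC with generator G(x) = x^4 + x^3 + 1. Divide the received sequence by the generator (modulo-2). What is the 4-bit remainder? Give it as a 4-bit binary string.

Modulo-2 division of 100100101000 by 11001:
  pos 0: 10010 XOR 11001 = 01011
  pos 1: 10110 XOR 11001 = 01111
  pos 2: 11111 XOR 11001 = 00110
  pos 4: 11001 XOR 11001 = 00000
Remainder = 0000 (zero — the frame passes the CRC check).

0000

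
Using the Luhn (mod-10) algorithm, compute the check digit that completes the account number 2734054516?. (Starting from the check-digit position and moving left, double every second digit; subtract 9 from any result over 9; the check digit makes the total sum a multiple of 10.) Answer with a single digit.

Partial digits right→left: 6 1 5 4 5 0 4 3 7 2
Double every second digit counting from the check-digit position (so the 1st, 3rd, 5th, ... of the partial from the right).
  doubled (with −9 where >9): 3 1 1 8 5 → sum 18
  kept as-is: 1 4 0 3 2 → sum 10
Total = 18 + 10 = 28.
Check digit = (10 − (28 mod 10)) mod 10 = 2.

2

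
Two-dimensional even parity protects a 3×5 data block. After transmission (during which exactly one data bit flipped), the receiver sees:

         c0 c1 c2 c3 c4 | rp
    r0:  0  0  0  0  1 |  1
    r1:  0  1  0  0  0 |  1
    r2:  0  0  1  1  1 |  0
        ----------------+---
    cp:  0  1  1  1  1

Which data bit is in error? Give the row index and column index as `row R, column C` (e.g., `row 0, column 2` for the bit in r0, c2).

Recompute each row's even parity and compare to rp:
  r0: data parity 1, sent rp 1 → ok
  r1: data parity 1, sent rp 1 → ok
  r2: data parity 1, sent rp 0 → mismatch
Recompute each column's even parity and compare to cp:
  c0: data parity 0, sent cp 0 → ok
  c1: data parity 1, sent cp 1 → ok
  c2: data parity 1, sent cp 1 → ok
  c3: data parity 1, sent cp 1 → ok
  c4: data parity 0, sent cp 1 → mismatch
Exactly one row (r2) and one column (c4) fail → the flipped bit is at their intersection.

row 2, column 4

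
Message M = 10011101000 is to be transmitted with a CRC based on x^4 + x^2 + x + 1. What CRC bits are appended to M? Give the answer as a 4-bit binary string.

1011

Append 4 zeros: 100111010000000. Divide by 10111 (XOR where the leading bit is 1):
  pos 0: 10011 XOR 10111 = 00100
  pos 2: 10010 XOR 10111 = 00101
  pos 4: 10110 XOR 10111 = 00001
  pos 8: 10000 XOR 10111 = 00111
  pos 10: 11100 XOR 10111 = 01011
Remainder (last 4 bits) = 1011. This is the CRC / FCS.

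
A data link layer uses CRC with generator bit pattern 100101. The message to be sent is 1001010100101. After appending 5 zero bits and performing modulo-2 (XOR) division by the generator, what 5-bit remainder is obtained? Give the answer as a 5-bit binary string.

Append 5 zeros: 100101010010100000. Divide by 100101 (XOR where the leading bit is 1):
  pos 0: 100101 XOR 100101 = 000000
  pos 7: 100101 XOR 100101 = 000000
Remainder (last 5 bits) = 00000. This is the CRC / FCS.

00000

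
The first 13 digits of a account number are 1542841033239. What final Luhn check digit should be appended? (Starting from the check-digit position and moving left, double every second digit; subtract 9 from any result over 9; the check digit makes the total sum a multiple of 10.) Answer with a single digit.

5

Partial digits right→left: 9 3 2 3 3 0 1 4 8 2 4 5 1
Double every second digit counting from the check-digit position (so the 1st, 3rd, 5th, ... of the partial from the right).
  doubled (with −9 where >9): 9 4 6 2 7 8 2 → sum 38
  kept as-is: 3 3 0 4 2 5 → sum 17
Total = 38 + 17 = 55.
Check digit = (10 − (55 mod 10)) mod 10 = 5.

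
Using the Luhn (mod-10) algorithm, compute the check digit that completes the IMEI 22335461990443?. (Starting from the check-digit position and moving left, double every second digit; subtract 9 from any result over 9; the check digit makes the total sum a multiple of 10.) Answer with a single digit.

Partial digits right→left: 3 4 4 0 9 9 1 6 4 5 3 3 2 2
Double every second digit counting from the check-digit position (so the 1st, 3rd, 5th, ... of the partial from the right).
  doubled (with −9 where >9): 6 8 9 2 8 6 4 → sum 43
  kept as-is: 4 0 9 6 5 3 2 → sum 29
Total = 43 + 29 = 72.
Check digit = (10 − (72 mod 10)) mod 10 = 8.

8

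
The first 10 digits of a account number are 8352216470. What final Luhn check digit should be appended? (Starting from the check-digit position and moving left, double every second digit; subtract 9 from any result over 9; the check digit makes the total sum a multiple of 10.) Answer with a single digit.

2

Partial digits right→left: 0 7 4 6 1 2 2 5 3 8
Double every second digit counting from the check-digit position (so the 1st, 3rd, 5th, ... of the partial from the right).
  doubled (with −9 where >9): 0 8 2 4 6 → sum 20
  kept as-is: 7 6 2 5 8 → sum 28
Total = 20 + 28 = 48.
Check digit = (10 − (48 mod 10)) mod 10 = 2.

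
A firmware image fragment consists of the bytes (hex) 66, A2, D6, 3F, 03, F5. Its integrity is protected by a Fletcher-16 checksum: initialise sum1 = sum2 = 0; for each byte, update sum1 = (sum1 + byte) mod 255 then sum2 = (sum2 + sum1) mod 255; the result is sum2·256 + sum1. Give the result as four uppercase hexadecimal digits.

A818

Running sums (mod 255):
  after byte 0 (66): sum1=102, sum2=102
  after byte 1 (A2): sum1=9, sum2=111
  after byte 2 (D6): sum1=223, sum2=79
  after byte 3 (3F): sum1=31, sum2=110
  after byte 4 (03): sum1=34, sum2=144
  after byte 5 (F5): sum1=24, sum2=168
Checksum = sum2·256 + sum1 = 168·256 + 24 = 43032 = 0xA818.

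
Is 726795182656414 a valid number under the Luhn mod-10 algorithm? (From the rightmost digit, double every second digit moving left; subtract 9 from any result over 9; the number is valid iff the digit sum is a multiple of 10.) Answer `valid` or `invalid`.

From the right, keep odd positions and double even positions (subtract 9 from any doubled value over 9):
  doubled (positions 2,4,...): 2 3 3 7 1 5 4 → sum 25
  kept (positions 1,3,...): 4 4 5 2 1 9 6 7 → sum 38
Total = 63.
63 mod 10 = 3, so the number is invalid.

invalid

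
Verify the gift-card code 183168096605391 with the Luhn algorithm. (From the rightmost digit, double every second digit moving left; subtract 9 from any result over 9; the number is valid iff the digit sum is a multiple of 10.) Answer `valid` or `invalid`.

invalid

From the right, keep odd positions and double even positions (subtract 9 from any doubled value over 9):
  doubled (positions 2,4,...): 9 1 3 9 7 2 7 → sum 38
  kept (positions 1,3,...): 1 3 0 6 0 6 3 1 → sum 20
Total = 58.
58 mod 10 = 8, so the number is invalid.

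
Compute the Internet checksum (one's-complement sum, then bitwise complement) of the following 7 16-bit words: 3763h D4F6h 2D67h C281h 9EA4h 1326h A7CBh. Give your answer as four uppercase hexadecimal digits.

AA26

One's-complement addition (fold any carry out of bit 15 back into bit 0):
  0x3763 + 0xD4F6 = 0x10C59 → wrap carry → 0x0C5A
  0x0C5A + 0x2D67 = 0x039C1
  0x39C1 + 0xC281 = 0x0FC42
  0xFC42 + 0x9EA4 = 0x19AE6 → wrap carry → 0x9AE7
  0x9AE7 + 0x1326 = 0x0AE0D
  0xAE0D + 0xA7CB = 0x155D8 → wrap carry → 0x55D9
One's-complement sum = 0x55D9.
Checksum = ~0x55D9 & 0xFFFF = 0xAA26.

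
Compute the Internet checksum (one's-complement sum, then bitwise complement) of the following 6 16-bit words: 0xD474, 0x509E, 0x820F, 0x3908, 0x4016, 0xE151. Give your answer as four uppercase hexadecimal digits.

One's-complement addition (fold any carry out of bit 15 back into bit 0):
  0xD474 + 0x509E = 0x12512 → wrap carry → 0x2513
  0x2513 + 0x820F = 0x0A722
  0xA722 + 0x3908 = 0x0E02A
  0xE02A + 0x4016 = 0x12040 → wrap carry → 0x2041
  0x2041 + 0xE151 = 0x10192 → wrap carry → 0x0193
One's-complement sum = 0x0193.
Checksum = ~0x0193 & 0xFFFF = 0xFE6C.

FE6C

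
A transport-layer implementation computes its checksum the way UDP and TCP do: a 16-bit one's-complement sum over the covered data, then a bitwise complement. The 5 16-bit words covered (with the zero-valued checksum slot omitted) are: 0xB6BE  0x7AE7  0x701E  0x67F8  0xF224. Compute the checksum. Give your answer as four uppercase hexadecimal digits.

One's-complement addition (fold any carry out of bit 15 back into bit 0):
  0xB6BE + 0x7AE7 = 0x131A5 → wrap carry → 0x31A6
  0x31A6 + 0x701E = 0x0A1C4
  0xA1C4 + 0x67F8 = 0x109BC → wrap carry → 0x09BD
  0x09BD + 0xF224 = 0x0FBE1
One's-complement sum = 0xFBE1.
Checksum = ~0xFBE1 & 0xFFFF = 0x041E.

041E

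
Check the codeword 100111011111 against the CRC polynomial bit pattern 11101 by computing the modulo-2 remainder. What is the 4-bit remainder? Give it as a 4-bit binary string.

Modulo-2 division of 100111011111 by 11101:
  pos 0: 10011 XOR 11101 = 01110
  pos 1: 11101 XOR 11101 = 00000
  pos 7: 11111 XOR 11101 = 00010
Remainder = 0010 (nonzero — an error is detected).

0010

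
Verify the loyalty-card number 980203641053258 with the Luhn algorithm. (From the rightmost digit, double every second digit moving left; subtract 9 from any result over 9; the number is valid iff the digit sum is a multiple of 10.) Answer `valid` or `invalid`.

From the right, keep odd positions and double even positions (subtract 9 from any doubled value over 9):
  doubled (positions 2,4,...): 1 6 0 8 6 4 7 → sum 32
  kept (positions 1,3,...): 8 2 5 1 6 0 0 9 → sum 31
Total = 63.
63 mod 10 = 3, so the number is invalid.

invalid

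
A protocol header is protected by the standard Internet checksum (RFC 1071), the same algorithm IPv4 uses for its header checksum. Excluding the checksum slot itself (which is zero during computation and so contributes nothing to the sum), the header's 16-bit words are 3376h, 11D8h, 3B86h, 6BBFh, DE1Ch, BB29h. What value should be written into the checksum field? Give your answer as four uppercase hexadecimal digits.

One's-complement addition (fold any carry out of bit 15 back into bit 0):
  0x3376 + 0x11D8 = 0x0454E
  0x454E + 0x3B86 = 0x080D4
  0x80D4 + 0x6BBF = 0x0EC93
  0xEC93 + 0xDE1C = 0x1CAAF → wrap carry → 0xCAB0
  0xCAB0 + 0xBB29 = 0x185D9 → wrap carry → 0x85DA
One's-complement sum = 0x85DA.
Checksum = ~0x85DA & 0xFFFF = 0x7A25.

7A25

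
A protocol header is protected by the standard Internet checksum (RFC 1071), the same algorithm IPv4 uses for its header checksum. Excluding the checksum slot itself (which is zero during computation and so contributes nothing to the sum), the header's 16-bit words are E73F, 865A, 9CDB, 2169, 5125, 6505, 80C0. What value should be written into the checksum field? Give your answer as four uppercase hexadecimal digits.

One's-complement addition (fold any carry out of bit 15 back into bit 0):
  0xE73F + 0x865A = 0x16D99 → wrap carry → 0x6D9A
  0x6D9A + 0x9CDB = 0x10A75 → wrap carry → 0x0A76
  0x0A76 + 0x2169 = 0x02BDF
  0x2BDF + 0x5125 = 0x07D04
  0x7D04 + 0x6505 = 0x0E209
  0xE209 + 0x80C0 = 0x162C9 → wrap carry → 0x62CA
One's-complement sum = 0x62CA.
Checksum = ~0x62CA & 0xFFFF = 0x9D35.

9D35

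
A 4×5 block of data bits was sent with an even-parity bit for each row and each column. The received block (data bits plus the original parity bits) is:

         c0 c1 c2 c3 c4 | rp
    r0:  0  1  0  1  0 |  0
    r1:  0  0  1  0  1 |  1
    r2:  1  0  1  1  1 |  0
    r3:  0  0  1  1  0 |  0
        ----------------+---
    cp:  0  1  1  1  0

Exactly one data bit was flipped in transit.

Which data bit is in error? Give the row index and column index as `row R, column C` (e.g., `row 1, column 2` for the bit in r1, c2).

row 1, column 0

Recompute each row's even parity and compare to rp:
  r0: data parity 0, sent rp 0 → ok
  r1: data parity 0, sent rp 1 → mismatch
  r2: data parity 0, sent rp 0 → ok
  r3: data parity 0, sent rp 0 → ok
Recompute each column's even parity and compare to cp:
  c0: data parity 1, sent cp 0 → mismatch
  c1: data parity 1, sent cp 1 → ok
  c2: data parity 1, sent cp 1 → ok
  c3: data parity 1, sent cp 1 → ok
  c4: data parity 0, sent cp 0 → ok
Exactly one row (r1) and one column (c0) fail → the flipped bit is at their intersection.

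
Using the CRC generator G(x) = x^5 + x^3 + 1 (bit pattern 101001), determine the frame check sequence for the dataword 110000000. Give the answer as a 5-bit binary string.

Append 5 zeros: 11000000000000. Divide by 101001 (XOR where the leading bit is 1):
  pos 0: 110000 XOR 101001 = 011001
  pos 1: 110010 XOR 101001 = 011011
  pos 2: 110110 XOR 101001 = 011111
  pos 3: 111110 XOR 101001 = 010111
  pos 4: 101110 XOR 101001 = 000111
  pos 7: 111000 XOR 101001 = 010001
  pos 8: 100010 XOR 101001 = 001011
Remainder (last 5 bits) = 01011. This is the CRC / FCS.

01011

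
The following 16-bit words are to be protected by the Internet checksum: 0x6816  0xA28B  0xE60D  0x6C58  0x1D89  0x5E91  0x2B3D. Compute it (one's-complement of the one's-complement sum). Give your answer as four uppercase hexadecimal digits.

FB9F

One's-complement addition (fold any carry out of bit 15 back into bit 0):
  0x6816 + 0xA28B = 0x10AA1 → wrap carry → 0x0AA2
  0x0AA2 + 0xE60D = 0x0F0AF
  0xF0AF + 0x6C58 = 0x15D07 → wrap carry → 0x5D08
  0x5D08 + 0x1D89 = 0x07A91
  0x7A91 + 0x5E91 = 0x0D922
  0xD922 + 0x2B3D = 0x1045F → wrap carry → 0x0460
One's-complement sum = 0x0460.
Checksum = ~0x0460 & 0xFFFF = 0xFB9F.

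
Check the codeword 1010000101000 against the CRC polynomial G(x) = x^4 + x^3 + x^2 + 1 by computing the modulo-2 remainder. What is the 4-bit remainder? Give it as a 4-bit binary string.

0000

Modulo-2 division of 1010000101000 by 11101:
  pos 0: 10100 XOR 11101 = 01001
  pos 1: 10010 XOR 11101 = 01111
  pos 2: 11110 XOR 11101 = 00011
  pos 5: 11101 XOR 11101 = 00000
Remainder = 0000 (zero — the frame passes the CRC check).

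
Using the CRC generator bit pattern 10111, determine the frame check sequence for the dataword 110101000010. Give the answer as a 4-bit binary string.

1011

Append 4 zeros: 1101010000100000. Divide by 10111 (XOR where the leading bit is 1):
  pos 0: 11010 XOR 10111 = 01101
  pos 1: 11011 XOR 10111 = 01100
  pos 2: 11000 XOR 10111 = 01111
  pos 3: 11110 XOR 10111 = 01001
  pos 4: 10010 XOR 10111 = 00101
  pos 6: 10101 XOR 10111 = 00010
  pos 9: 10000 XOR 10111 = 00111
  pos 11: 11100 XOR 10111 = 01011
Remainder (last 4 bits) = 1011. This is the CRC / FCS.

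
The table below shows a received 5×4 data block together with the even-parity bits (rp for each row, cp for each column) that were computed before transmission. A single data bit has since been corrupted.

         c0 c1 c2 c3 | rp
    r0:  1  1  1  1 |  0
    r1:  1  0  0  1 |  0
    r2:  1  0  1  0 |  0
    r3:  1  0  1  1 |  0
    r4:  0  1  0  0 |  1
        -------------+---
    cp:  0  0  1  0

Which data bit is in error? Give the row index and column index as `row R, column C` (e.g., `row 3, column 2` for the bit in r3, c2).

Recompute each row's even parity and compare to rp:
  r0: data parity 0, sent rp 0 → ok
  r1: data parity 0, sent rp 0 → ok
  r2: data parity 0, sent rp 0 → ok
  r3: data parity 1, sent rp 0 → mismatch
  r4: data parity 1, sent rp 1 → ok
Recompute each column's even parity and compare to cp:
  c0: data parity 0, sent cp 0 → ok
  c1: data parity 0, sent cp 0 → ok
  c2: data parity 1, sent cp 1 → ok
  c3: data parity 1, sent cp 0 → mismatch
Exactly one row (r3) and one column (c3) fail → the flipped bit is at their intersection.

row 3, column 3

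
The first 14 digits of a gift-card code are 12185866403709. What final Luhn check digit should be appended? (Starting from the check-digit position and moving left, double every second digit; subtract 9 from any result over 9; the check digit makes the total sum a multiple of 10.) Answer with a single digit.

Partial digits right→left: 9 0 7 3 0 4 6 6 8 5 8 1 2 1
Double every second digit counting from the check-digit position (so the 1st, 3rd, 5th, ... of the partial from the right).
  doubled (with −9 where >9): 9 5 0 3 7 7 4 → sum 35
  kept as-is: 0 3 4 6 5 1 1 → sum 20
Total = 35 + 20 = 55.
Check digit = (10 − (55 mod 10)) mod 10 = 5.

5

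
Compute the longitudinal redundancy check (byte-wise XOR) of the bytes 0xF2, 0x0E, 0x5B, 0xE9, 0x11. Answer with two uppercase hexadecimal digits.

XOR the bytes together:
  start with 0xF2
  0xF2 ⊕ 0x0E = 0xFC
  0xFC ⊕ 0x5B = 0xA7
  0xA7 ⊕ 0xE9 = 0x4E
  0x4E ⊕ 0x11 = 0x5F

5F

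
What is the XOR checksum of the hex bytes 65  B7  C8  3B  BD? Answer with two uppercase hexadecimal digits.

XOR the bytes together:
  start with 0x65
  0x65 ⊕ 0xB7 = 0xD2
  0xD2 ⊕ 0xC8 = 0x1A
  0x1A ⊕ 0x3B = 0x21
  0x21 ⊕ 0xBD = 0x9C

9C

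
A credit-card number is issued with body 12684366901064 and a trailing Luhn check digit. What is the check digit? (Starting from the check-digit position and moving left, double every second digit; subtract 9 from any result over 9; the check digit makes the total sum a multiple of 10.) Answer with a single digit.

Partial digits right→left: 4 6 0 1 0 9 6 6 3 4 8 6 2 1
Double every second digit counting from the check-digit position (so the 1st, 3rd, 5th, ... of the partial from the right).
  doubled (with −9 where >9): 8 0 0 3 6 7 4 → sum 28
  kept as-is: 6 1 9 6 4 6 1 → sum 33
Total = 28 + 33 = 61.
Check digit = (10 − (61 mod 10)) mod 10 = 9.

9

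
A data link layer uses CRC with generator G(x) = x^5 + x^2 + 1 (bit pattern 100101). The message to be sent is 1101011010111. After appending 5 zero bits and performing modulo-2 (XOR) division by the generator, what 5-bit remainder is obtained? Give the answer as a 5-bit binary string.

11101

Append 5 zeros: 110101101011100000. Divide by 100101 (XOR where the leading bit is 1):
  pos 0: 110101 XOR 100101 = 010000
  pos 1: 100001 XOR 100101 = 000100
  pos 4: 100010 XOR 100101 = 000111
  pos 7: 111111 XOR 100101 = 011010
  pos 8: 110100 XOR 100101 = 010001
  pos 9: 100010 XOR 100101 = 000111
  pos 12: 111000 XOR 100101 = 011101
Remainder (last 5 bits) = 11101. This is the CRC / FCS.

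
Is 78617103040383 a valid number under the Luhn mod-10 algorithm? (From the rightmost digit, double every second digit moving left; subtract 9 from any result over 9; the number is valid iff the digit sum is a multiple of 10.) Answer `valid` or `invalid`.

From the right, keep odd positions and double even positions (subtract 9 from any doubled value over 9):
  doubled (positions 2,4,...): 7 0 0 0 5 3 5 → sum 20
  kept (positions 1,3,...): 3 3 4 3 1 1 8 → sum 23
Total = 43.
43 mod 10 = 3, so the number is invalid.

invalid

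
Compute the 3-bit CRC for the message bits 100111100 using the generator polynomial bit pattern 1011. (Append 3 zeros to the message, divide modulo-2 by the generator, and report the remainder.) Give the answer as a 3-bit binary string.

Append 3 zeros: 100111100000. Divide by 1011 (XOR where the leading bit is 1):
  pos 0: 1001 XOR 1011 = 0010
  pos 2: 1011 XOR 1011 = 0000
  pos 6: 1000 XOR 1011 = 0011
  pos 8: 1100 XOR 1011 = 0111
Remainder (last 3 bits) = 111. This is the CRC / FCS.

111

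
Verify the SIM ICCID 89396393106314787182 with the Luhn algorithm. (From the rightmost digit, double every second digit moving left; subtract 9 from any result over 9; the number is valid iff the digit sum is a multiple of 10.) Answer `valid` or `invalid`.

invalid

From the right, keep odd positions and double even positions (subtract 9 from any doubled value over 9):
  doubled (positions 2,4,...): 7 5 5 2 3 2 9 3 6 7 → sum 49
  kept (positions 1,3,...): 2 1 8 4 3 0 3 3 9 9 → sum 42
Total = 91.
91 mod 10 = 1, so the number is invalid.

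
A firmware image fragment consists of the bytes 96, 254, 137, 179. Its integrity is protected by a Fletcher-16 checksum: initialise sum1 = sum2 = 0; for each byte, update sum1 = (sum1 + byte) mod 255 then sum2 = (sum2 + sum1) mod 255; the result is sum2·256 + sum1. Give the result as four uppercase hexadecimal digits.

459C

Running sums (mod 255):
  after byte 0 (96): sum1=96, sum2=96
  after byte 1 (254): sum1=95, sum2=191
  after byte 2 (137): sum1=232, sum2=168
  after byte 3 (179): sum1=156, sum2=69
Checksum = sum2·256 + sum1 = 69·256 + 156 = 17820 = 0x459C.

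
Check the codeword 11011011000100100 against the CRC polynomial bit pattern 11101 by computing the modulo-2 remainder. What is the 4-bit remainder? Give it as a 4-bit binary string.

Modulo-2 division of 11011011000100100 by 11101:
  pos 0: 11011 XOR 11101 = 00110
  pos 2: 11001 XOR 11101 = 00100
  pos 4: 10010 XOR 11101 = 01111
  pos 5: 11110 XOR 11101 = 00011
  pos 8: 11010 XOR 11101 = 00111
  pos 10: 11101 XOR 11101 = 00000
Remainder = 0000 (zero — the frame passes the CRC check).

0000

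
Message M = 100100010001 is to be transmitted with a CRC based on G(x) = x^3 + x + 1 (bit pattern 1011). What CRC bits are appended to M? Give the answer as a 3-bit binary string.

Append 3 zeros: 100100010001000. Divide by 1011 (XOR where the leading bit is 1):
  pos 0: 1001 XOR 1011 = 0010
  pos 2: 1000 XOR 1011 = 0011
  pos 4: 1101 XOR 1011 = 0110
  pos 5: 1100 XOR 1011 = 0111
  pos 6: 1110 XOR 1011 = 0101
  pos 7: 1010 XOR 1011 = 0001
  pos 10: 1100 XOR 1011 = 0111
  pos 11: 1110 XOR 1011 = 0101
Remainder (last 3 bits) = 101. This is the CRC / FCS.

101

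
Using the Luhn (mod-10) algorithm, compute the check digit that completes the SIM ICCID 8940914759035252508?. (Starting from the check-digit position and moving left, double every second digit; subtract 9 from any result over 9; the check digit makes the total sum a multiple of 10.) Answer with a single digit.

Partial digits right→left: 8 0 5 2 5 2 5 3 0 9 5 7 4 1 9 0 4 9 8
Double every second digit counting from the check-digit position (so the 1st, 3rd, 5th, ... of the partial from the right).
  doubled (with −9 where >9): 7 1 1 1 0 1 8 9 8 7 → sum 43
  kept as-is: 0 2 2 3 9 7 1 0 9 → sum 33
Total = 43 + 33 = 76.
Check digit = (10 − (76 mod 10)) mod 10 = 4.

4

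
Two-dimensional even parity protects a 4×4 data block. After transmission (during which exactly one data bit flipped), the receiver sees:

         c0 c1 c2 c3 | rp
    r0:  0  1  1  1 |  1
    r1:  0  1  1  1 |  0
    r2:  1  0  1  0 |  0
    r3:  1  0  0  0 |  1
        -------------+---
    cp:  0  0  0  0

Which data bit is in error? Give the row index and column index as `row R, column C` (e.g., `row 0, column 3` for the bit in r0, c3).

row 1, column 2

Recompute each row's even parity and compare to rp:
  r0: data parity 1, sent rp 1 → ok
  r1: data parity 1, sent rp 0 → mismatch
  r2: data parity 0, sent rp 0 → ok
  r3: data parity 1, sent rp 1 → ok
Recompute each column's even parity and compare to cp:
  c0: data parity 0, sent cp 0 → ok
  c1: data parity 0, sent cp 0 → ok
  c2: data parity 1, sent cp 0 → mismatch
  c3: data parity 0, sent cp 0 → ok
Exactly one row (r1) and one column (c2) fail → the flipped bit is at their intersection.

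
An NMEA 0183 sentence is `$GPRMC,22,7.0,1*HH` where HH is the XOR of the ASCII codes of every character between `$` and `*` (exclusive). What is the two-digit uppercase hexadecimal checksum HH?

7F

XOR the ASCII codes of the payload characters:
  'G' = 0x47 → acc = 0x47
  'P' = 0x50 → acc = 0x17
  'R' = 0x52 → acc = 0x45
  'M' = 0x4D → acc = 0x08
  'C' = 0x43 → acc = 0x4B
  ',' = 0x2C → acc = 0x67
  '2' = 0x32 → acc = 0x55
  '2' = 0x32 → acc = 0x67
  ',' = 0x2C → acc = 0x4B
  '7' = 0x37 → acc = 0x7C
  '.' = 0x2E → acc = 0x52
  '0' = 0x30 → acc = 0x62
  ',' = 0x2C → acc = 0x4E
  '1' = 0x31 → acc = 0x7F
Checksum = 0x7F.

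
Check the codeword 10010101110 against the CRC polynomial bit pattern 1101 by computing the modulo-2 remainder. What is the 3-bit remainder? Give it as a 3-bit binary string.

100

Modulo-2 division of 10010101110 by 1101:
  pos 0: 1001 XOR 1101 = 0100
  pos 1: 1000 XOR 1101 = 0101
  pos 2: 1011 XOR 1101 = 0110
  pos 3: 1100 XOR 1101 = 0001
  pos 6: 1111 XOR 1101 = 0010
Remainder = 100 (nonzero — an error is detected).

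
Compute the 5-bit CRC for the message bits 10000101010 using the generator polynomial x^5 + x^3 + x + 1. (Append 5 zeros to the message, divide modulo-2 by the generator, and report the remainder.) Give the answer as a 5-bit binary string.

01010

Append 5 zeros: 1000010101000000. Divide by 101011 (XOR where the leading bit is 1):
  pos 0: 100001 XOR 101011 = 001010
  pos 2: 101001 XOR 101011 = 000010
  pos 6: 100100 XOR 101011 = 001111
  pos 8: 111100 XOR 101011 = 010111
  pos 9: 101110 XOR 101011 = 000101
Remainder (last 5 bits) = 01010. This is the CRC / FCS.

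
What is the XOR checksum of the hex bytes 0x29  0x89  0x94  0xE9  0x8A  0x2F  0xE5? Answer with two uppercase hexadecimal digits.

XOR the bytes together:
  start with 0x29
  0x29 ⊕ 0x89 = 0xA0
  0xA0 ⊕ 0x94 = 0x34
  0x34 ⊕ 0xE9 = 0xDD
  0xDD ⊕ 0x8A = 0x57
  0x57 ⊕ 0x2F = 0x78
  0x78 ⊕ 0xE5 = 0x9D

9D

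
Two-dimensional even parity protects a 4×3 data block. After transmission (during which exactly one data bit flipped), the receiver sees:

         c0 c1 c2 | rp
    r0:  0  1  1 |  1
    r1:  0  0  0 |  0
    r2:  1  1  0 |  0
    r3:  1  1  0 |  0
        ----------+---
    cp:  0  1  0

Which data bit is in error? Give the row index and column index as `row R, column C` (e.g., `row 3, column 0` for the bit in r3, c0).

Recompute each row's even parity and compare to rp:
  r0: data parity 0, sent rp 1 → mismatch
  r1: data parity 0, sent rp 0 → ok
  r2: data parity 0, sent rp 0 → ok
  r3: data parity 0, sent rp 0 → ok
Recompute each column's even parity and compare to cp:
  c0: data parity 0, sent cp 0 → ok
  c1: data parity 1, sent cp 1 → ok
  c2: data parity 1, sent cp 0 → mismatch
Exactly one row (r0) and one column (c2) fail → the flipped bit is at their intersection.

row 0, column 2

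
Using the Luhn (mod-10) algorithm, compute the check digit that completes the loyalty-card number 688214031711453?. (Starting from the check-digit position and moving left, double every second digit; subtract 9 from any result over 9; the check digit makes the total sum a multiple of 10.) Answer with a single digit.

Partial digits right→left: 3 5 4 1 1 7 1 3 0 4 1 2 8 8 6
Double every second digit counting from the check-digit position (so the 1st, 3rd, 5th, ... of the partial from the right).
  doubled (with −9 where >9): 6 8 2 2 0 2 7 3 → sum 30
  kept as-is: 5 1 7 3 4 2 8 → sum 30
Total = 30 + 30 = 60.
Check digit = (10 − (60 mod 10)) mod 10 = 0.

0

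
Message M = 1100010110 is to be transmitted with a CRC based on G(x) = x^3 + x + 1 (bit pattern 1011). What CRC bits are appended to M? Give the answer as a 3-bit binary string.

Append 3 zeros: 1100010110000. Divide by 1011 (XOR where the leading bit is 1):
  pos 0: 1100 XOR 1011 = 0111
  pos 1: 1110 XOR 1011 = 0101
  pos 2: 1011 XOR 1011 = 0000
  pos 7: 1100 XOR 1011 = 0111
  pos 8: 1110 XOR 1011 = 0101
  pos 9: 1010 XOR 1011 = 0001
Remainder (last 3 bits) = 001. This is the CRC / FCS.

001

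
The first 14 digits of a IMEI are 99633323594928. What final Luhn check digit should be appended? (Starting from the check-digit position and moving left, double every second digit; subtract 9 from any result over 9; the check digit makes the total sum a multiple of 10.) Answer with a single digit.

Partial digits right→left: 8 2 9 4 9 5 3 2 3 3 3 6 9 9
Double every second digit counting from the check-digit position (so the 1st, 3rd, 5th, ... of the partial from the right).
  doubled (with −9 where >9): 7 9 9 6 6 6 9 → sum 52
  kept as-is: 2 4 5 2 3 6 9 → sum 31
Total = 52 + 31 = 83.
Check digit = (10 − (83 mod 10)) mod 10 = 7.

7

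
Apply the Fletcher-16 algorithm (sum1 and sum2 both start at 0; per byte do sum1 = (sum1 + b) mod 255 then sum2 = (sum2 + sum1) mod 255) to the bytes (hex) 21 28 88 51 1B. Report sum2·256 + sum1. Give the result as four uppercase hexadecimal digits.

Running sums (mod 255):
  after byte 0 (21): sum1=33, sum2=33
  after byte 1 (28): sum1=73, sum2=106
  after byte 2 (88): sum1=209, sum2=60
  after byte 3 (51): sum1=35, sum2=95
  after byte 4 (1B): sum1=62, sum2=157
Checksum = sum2·256 + sum1 = 157·256 + 62 = 40254 = 0x9D3E.

9D3E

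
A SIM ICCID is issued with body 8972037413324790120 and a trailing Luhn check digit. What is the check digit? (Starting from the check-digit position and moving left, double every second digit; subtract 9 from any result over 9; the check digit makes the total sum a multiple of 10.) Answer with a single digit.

4

Partial digits right→left: 0 2 1 0 9 7 4 2 3 3 1 4 7 3 0 2 7 9 8
Double every second digit counting from the check-digit position (so the 1st, 3rd, 5th, ... of the partial from the right).
  doubled (with −9 where >9): 0 2 9 8 6 2 5 0 5 7 → sum 44
  kept as-is: 2 0 7 2 3 4 3 2 9 → sum 32
Total = 44 + 32 = 76.
Check digit = (10 − (76 mod 10)) mod 10 = 4.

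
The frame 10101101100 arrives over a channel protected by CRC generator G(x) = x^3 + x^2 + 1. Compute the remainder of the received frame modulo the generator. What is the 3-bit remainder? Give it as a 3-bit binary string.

Modulo-2 division of 10101101100 by 1101:
  pos 0: 1010 XOR 1101 = 0111
  pos 1: 1111 XOR 1101 = 0010
  pos 3: 1010 XOR 1101 = 0111
  pos 4: 1111 XOR 1101 = 0010
  pos 6: 1010 XOR 1101 = 0111
  pos 7: 1110 XOR 1101 = 0011
Remainder = 011 (nonzero — an error is detected).

011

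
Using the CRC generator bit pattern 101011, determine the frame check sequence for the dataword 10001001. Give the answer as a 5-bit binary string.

11111

Append 5 zeros: 1000100100000. Divide by 101011 (XOR where the leading bit is 1):
  pos 0: 100010 XOR 101011 = 001001
  pos 2: 100101 XOR 101011 = 001110
  pos 4: 111000 XOR 101011 = 010011
  pos 5: 100110 XOR 101011 = 001101
  pos 7: 110100 XOR 101011 = 011111
Remainder (last 5 bits) = 11111. This is the CRC / FCS.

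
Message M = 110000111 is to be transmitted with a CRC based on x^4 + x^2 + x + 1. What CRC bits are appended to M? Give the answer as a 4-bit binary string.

1011

Append 4 zeros: 1100001110000. Divide by 10111 (XOR where the leading bit is 1):
  pos 0: 11000 XOR 10111 = 01111
  pos 1: 11110 XOR 10111 = 01001
  pos 2: 10011 XOR 10111 = 00100
  pos 4: 10011 XOR 10111 = 00100
  pos 6: 10000 XOR 10111 = 00111
  pos 8: 11100 XOR 10111 = 01011
Remainder (last 4 bits) = 1011. This is the CRC / FCS.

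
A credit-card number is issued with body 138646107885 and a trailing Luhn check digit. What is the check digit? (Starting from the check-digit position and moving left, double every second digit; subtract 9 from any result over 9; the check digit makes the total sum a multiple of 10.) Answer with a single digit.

1

Partial digits right→left: 5 8 8 7 0 1 6 4 6 8 3 1
Double every second digit counting from the check-digit position (so the 1st, 3rd, 5th, ... of the partial from the right).
  doubled (with −9 where >9): 1 7 0 3 3 6 → sum 20
  kept as-is: 8 7 1 4 8 1 → sum 29
Total = 20 + 29 = 49.
Check digit = (10 − (49 mod 10)) mod 10 = 1.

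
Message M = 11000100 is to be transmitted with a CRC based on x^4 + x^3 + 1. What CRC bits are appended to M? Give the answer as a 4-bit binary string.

1000

Append 4 zeros: 110001000000. Divide by 11001 (XOR where the leading bit is 1):
  pos 0: 11000 XOR 11001 = 00001
  pos 4: 11000 XOR 11001 = 00001
Remainder (last 4 bits) = 1000. This is the CRC / FCS.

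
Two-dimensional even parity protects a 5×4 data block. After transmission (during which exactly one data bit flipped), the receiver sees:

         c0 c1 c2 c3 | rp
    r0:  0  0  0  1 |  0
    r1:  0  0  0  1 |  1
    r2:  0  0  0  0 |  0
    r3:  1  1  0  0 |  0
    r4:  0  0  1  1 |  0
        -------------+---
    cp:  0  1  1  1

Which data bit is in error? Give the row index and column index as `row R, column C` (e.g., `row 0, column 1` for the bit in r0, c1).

Recompute each row's even parity and compare to rp:
  r0: data parity 1, sent rp 0 → mismatch
  r1: data parity 1, sent rp 1 → ok
  r2: data parity 0, sent rp 0 → ok
  r3: data parity 0, sent rp 0 → ok
  r4: data parity 0, sent rp 0 → ok
Recompute each column's even parity and compare to cp:
  c0: data parity 1, sent cp 0 → mismatch
  c1: data parity 1, sent cp 1 → ok
  c2: data parity 1, sent cp 1 → ok
  c3: data parity 1, sent cp 1 → ok
Exactly one row (r0) and one column (c0) fail → the flipped bit is at their intersection.

row 0, column 0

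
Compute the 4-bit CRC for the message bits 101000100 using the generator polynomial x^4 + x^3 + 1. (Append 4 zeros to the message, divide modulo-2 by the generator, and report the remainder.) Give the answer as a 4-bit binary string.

0110

Append 4 zeros: 1010001000000. Divide by 11001 (XOR where the leading bit is 1):
  pos 0: 10100 XOR 11001 = 01101
  pos 1: 11010 XOR 11001 = 00011
  pos 4: 11100 XOR 11001 = 00101
  pos 6: 10100 XOR 11001 = 01101
  pos 7: 11010 XOR 11001 = 00011
Remainder (last 4 bits) = 0110. This is the CRC / FCS.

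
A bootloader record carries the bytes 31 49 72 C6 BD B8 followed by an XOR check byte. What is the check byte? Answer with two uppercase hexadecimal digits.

C9

XOR the bytes together:
  start with 0x31
  0x31 ⊕ 0x49 = 0x78
  0x78 ⊕ 0x72 = 0x0A
  0x0A ⊕ 0xC6 = 0xCC
  0xCC ⊕ 0xBD = 0x71
  0x71 ⊕ 0xB8 = 0xC9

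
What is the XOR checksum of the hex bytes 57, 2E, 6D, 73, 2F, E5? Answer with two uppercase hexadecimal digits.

XOR the bytes together:
  start with 0x57
  0x57 ⊕ 0x2E = 0x79
  0x79 ⊕ 0x6D = 0x14
  0x14 ⊕ 0x73 = 0x67
  0x67 ⊕ 0x2F = 0x48
  0x48 ⊕ 0xE5 = 0xAD

AD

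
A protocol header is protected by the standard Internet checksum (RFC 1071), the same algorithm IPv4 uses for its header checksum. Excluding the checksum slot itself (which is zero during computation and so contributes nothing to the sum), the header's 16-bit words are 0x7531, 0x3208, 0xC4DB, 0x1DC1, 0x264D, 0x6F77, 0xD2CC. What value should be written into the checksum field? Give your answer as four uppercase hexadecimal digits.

One's-complement addition (fold any carry out of bit 15 back into bit 0):
  0x7531 + 0x3208 = 0x0A739
  0xA739 + 0xC4DB = 0x16C14 → wrap carry → 0x6C15
  0x6C15 + 0x1DC1 = 0x089D6
  0x89D6 + 0x264D = 0x0B023
  0xB023 + 0x6F77 = 0x11F9A → wrap carry → 0x1F9B
  0x1F9B + 0xD2CC = 0x0F267
One's-complement sum = 0xF267.
Checksum = ~0xF267 & 0xFFFF = 0x0D98.

0D98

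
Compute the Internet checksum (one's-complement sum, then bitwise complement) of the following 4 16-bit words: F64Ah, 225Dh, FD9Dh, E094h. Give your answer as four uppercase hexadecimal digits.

0925

One's-complement addition (fold any carry out of bit 15 back into bit 0):
  0xF64A + 0x225D = 0x118A7 → wrap carry → 0x18A8
  0x18A8 + 0xFD9D = 0x11645 → wrap carry → 0x1646
  0x1646 + 0xE094 = 0x0F6DA
One's-complement sum = 0xF6DA.
Checksum = ~0xF6DA & 0xFFFF = 0x0925.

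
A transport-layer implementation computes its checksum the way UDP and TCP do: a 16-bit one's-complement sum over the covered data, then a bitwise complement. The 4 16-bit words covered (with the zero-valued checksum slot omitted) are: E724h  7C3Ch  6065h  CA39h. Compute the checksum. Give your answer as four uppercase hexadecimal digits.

One's-complement addition (fold any carry out of bit 15 back into bit 0):
  0xE724 + 0x7C3C = 0x16360 → wrap carry → 0x6361
  0x6361 + 0x6065 = 0x0C3C6
  0xC3C6 + 0xCA39 = 0x18DFF → wrap carry → 0x8E00
One's-complement sum = 0x8E00.
Checksum = ~0x8E00 & 0xFFFF = 0x71FF.

71FF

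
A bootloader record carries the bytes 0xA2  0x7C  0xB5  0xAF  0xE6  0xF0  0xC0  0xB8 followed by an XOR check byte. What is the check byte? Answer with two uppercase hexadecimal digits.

AA

XOR the bytes together:
  start with 0xA2
  0xA2 ⊕ 0x7C = 0xDE
  0xDE ⊕ 0xB5 = 0x6B
  0x6B ⊕ 0xAF = 0xC4
  0xC4 ⊕ 0xE6 = 0x22
  0x22 ⊕ 0xF0 = 0xD2
  0xD2 ⊕ 0xC0 = 0x12
  0x12 ⊕ 0xB8 = 0xAA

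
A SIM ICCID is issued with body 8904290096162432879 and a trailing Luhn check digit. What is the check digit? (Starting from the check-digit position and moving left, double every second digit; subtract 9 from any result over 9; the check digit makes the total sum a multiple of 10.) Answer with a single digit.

Partial digits right→left: 9 7 8 2 3 4 2 6 1 6 9 0 0 9 2 4 0 9 8
Double every second digit counting from the check-digit position (so the 1st, 3rd, 5th, ... of the partial from the right).
  doubled (with −9 where >9): 9 7 6 4 2 9 0 4 0 7 → sum 48
  kept as-is: 7 2 4 6 6 0 9 4 9 → sum 47
Total = 48 + 47 = 95.
Check digit = (10 − (95 mod 10)) mod 10 = 5.

5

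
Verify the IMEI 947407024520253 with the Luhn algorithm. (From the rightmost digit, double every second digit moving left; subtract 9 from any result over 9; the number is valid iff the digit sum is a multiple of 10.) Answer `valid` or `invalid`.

invalid

From the right, keep odd positions and double even positions (subtract 9 from any doubled value over 9):
  doubled (positions 2,4,...): 1 0 1 4 5 8 8 → sum 27
  kept (positions 1,3,...): 3 2 2 4 0 0 7 9 → sum 27
Total = 54.
54 mod 10 = 4, so the number is invalid.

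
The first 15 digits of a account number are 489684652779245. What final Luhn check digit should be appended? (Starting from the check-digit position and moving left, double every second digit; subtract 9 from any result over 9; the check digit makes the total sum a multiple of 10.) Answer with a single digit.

Partial digits right→left: 5 4 2 9 7 7 2 5 6 4 8 6 9 8 4
Double every second digit counting from the check-digit position (so the 1st, 3rd, 5th, ... of the partial from the right).
  doubled (with −9 where >9): 1 4 5 4 3 7 9 8 → sum 41
  kept as-is: 4 9 7 5 4 6 8 → sum 43
Total = 41 + 43 = 84.
Check digit = (10 − (84 mod 10)) mod 10 = 6.

6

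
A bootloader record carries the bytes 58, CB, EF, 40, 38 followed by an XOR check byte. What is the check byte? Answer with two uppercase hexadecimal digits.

XOR the bytes together:
  start with 0x58
  0x58 ⊕ 0xCB = 0x93
  0x93 ⊕ 0xEF = 0x7C
  0x7C ⊕ 0x40 = 0x3C
  0x3C ⊕ 0x38 = 0x04

04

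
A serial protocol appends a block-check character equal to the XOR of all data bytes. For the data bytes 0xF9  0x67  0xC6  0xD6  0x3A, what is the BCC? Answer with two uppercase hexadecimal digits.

B4

XOR the bytes together:
  start with 0xF9
  0xF9 ⊕ 0x67 = 0x9E
  0x9E ⊕ 0xC6 = 0x58
  0x58 ⊕ 0xD6 = 0x8E
  0x8E ⊕ 0x3A = 0xB4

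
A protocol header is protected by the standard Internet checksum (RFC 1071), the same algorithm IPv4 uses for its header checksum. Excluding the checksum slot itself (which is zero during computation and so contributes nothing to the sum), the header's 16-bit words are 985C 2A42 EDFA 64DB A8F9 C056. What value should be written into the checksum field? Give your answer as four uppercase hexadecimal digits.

813A

One's-complement addition (fold any carry out of bit 15 back into bit 0):
  0x985C + 0x2A42 = 0x0C29E
  0xC29E + 0xEDFA = 0x1B098 → wrap carry → 0xB099
  0xB099 + 0x64DB = 0x11574 → wrap carry → 0x1575
  0x1575 + 0xA8F9 = 0x0BE6E
  0xBE6E + 0xC056 = 0x17EC4 → wrap carry → 0x7EC5
One's-complement sum = 0x7EC5.
Checksum = ~0x7EC5 & 0xFFFF = 0x813A.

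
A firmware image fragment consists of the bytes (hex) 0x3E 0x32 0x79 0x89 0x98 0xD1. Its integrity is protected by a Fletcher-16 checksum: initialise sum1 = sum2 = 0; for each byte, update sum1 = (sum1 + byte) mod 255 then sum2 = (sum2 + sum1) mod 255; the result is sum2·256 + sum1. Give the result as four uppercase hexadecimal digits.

F5DD

Running sums (mod 255):
  after byte 0 (0x3E): sum1=62, sum2=62
  after byte 1 (0x32): sum1=112, sum2=174
  after byte 2 (0x79): sum1=233, sum2=152
  after byte 3 (0x89): sum1=115, sum2=12
  after byte 4 (0x98): sum1=12, sum2=24
  after byte 5 (0xD1): sum1=221, sum2=245
Checksum = sum2·256 + sum1 = 245·256 + 221 = 62941 = 0xF5DD.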